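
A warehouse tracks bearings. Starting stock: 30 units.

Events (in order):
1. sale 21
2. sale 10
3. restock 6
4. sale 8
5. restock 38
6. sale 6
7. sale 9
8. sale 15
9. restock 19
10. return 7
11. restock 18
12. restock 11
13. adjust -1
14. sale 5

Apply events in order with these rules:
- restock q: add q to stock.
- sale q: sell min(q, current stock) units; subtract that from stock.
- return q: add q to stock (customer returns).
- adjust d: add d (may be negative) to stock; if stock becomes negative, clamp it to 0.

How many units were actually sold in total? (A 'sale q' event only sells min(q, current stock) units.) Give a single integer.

Answer: 71

Derivation:
Processing events:
Start: stock = 30
  Event 1 (sale 21): sell min(21,30)=21. stock: 30 - 21 = 9. total_sold = 21
  Event 2 (sale 10): sell min(10,9)=9. stock: 9 - 9 = 0. total_sold = 30
  Event 3 (restock 6): 0 + 6 = 6
  Event 4 (sale 8): sell min(8,6)=6. stock: 6 - 6 = 0. total_sold = 36
  Event 5 (restock 38): 0 + 38 = 38
  Event 6 (sale 6): sell min(6,38)=6. stock: 38 - 6 = 32. total_sold = 42
  Event 7 (sale 9): sell min(9,32)=9. stock: 32 - 9 = 23. total_sold = 51
  Event 8 (sale 15): sell min(15,23)=15. stock: 23 - 15 = 8. total_sold = 66
  Event 9 (restock 19): 8 + 19 = 27
  Event 10 (return 7): 27 + 7 = 34
  Event 11 (restock 18): 34 + 18 = 52
  Event 12 (restock 11): 52 + 11 = 63
  Event 13 (adjust -1): 63 + -1 = 62
  Event 14 (sale 5): sell min(5,62)=5. stock: 62 - 5 = 57. total_sold = 71
Final: stock = 57, total_sold = 71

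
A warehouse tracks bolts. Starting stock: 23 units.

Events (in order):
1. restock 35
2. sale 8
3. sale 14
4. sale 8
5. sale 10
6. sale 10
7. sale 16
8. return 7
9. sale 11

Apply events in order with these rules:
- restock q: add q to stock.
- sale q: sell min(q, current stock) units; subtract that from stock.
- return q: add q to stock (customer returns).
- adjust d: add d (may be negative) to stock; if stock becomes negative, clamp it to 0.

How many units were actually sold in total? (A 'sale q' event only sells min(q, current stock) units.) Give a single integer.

Answer: 65

Derivation:
Processing events:
Start: stock = 23
  Event 1 (restock 35): 23 + 35 = 58
  Event 2 (sale 8): sell min(8,58)=8. stock: 58 - 8 = 50. total_sold = 8
  Event 3 (sale 14): sell min(14,50)=14. stock: 50 - 14 = 36. total_sold = 22
  Event 4 (sale 8): sell min(8,36)=8. stock: 36 - 8 = 28. total_sold = 30
  Event 5 (sale 10): sell min(10,28)=10. stock: 28 - 10 = 18. total_sold = 40
  Event 6 (sale 10): sell min(10,18)=10. stock: 18 - 10 = 8. total_sold = 50
  Event 7 (sale 16): sell min(16,8)=8. stock: 8 - 8 = 0. total_sold = 58
  Event 8 (return 7): 0 + 7 = 7
  Event 9 (sale 11): sell min(11,7)=7. stock: 7 - 7 = 0. total_sold = 65
Final: stock = 0, total_sold = 65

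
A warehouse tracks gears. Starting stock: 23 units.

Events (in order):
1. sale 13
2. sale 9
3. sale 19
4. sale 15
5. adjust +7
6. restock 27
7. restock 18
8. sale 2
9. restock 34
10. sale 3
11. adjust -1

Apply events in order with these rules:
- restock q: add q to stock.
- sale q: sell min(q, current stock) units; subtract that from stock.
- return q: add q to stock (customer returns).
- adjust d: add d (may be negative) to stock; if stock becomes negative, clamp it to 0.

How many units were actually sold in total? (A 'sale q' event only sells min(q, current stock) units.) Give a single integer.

Answer: 28

Derivation:
Processing events:
Start: stock = 23
  Event 1 (sale 13): sell min(13,23)=13. stock: 23 - 13 = 10. total_sold = 13
  Event 2 (sale 9): sell min(9,10)=9. stock: 10 - 9 = 1. total_sold = 22
  Event 3 (sale 19): sell min(19,1)=1. stock: 1 - 1 = 0. total_sold = 23
  Event 4 (sale 15): sell min(15,0)=0. stock: 0 - 0 = 0. total_sold = 23
  Event 5 (adjust +7): 0 + 7 = 7
  Event 6 (restock 27): 7 + 27 = 34
  Event 7 (restock 18): 34 + 18 = 52
  Event 8 (sale 2): sell min(2,52)=2. stock: 52 - 2 = 50. total_sold = 25
  Event 9 (restock 34): 50 + 34 = 84
  Event 10 (sale 3): sell min(3,84)=3. stock: 84 - 3 = 81. total_sold = 28
  Event 11 (adjust -1): 81 + -1 = 80
Final: stock = 80, total_sold = 28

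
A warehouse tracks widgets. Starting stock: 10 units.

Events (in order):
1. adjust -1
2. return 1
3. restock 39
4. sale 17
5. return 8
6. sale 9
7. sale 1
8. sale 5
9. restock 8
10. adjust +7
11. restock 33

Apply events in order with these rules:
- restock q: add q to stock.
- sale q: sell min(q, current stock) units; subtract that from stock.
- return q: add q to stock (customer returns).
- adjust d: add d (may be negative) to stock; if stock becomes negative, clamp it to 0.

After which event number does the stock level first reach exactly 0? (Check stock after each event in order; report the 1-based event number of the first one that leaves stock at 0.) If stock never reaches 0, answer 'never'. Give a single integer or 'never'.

Answer: never

Derivation:
Processing events:
Start: stock = 10
  Event 1 (adjust -1): 10 + -1 = 9
  Event 2 (return 1): 9 + 1 = 10
  Event 3 (restock 39): 10 + 39 = 49
  Event 4 (sale 17): sell min(17,49)=17. stock: 49 - 17 = 32. total_sold = 17
  Event 5 (return 8): 32 + 8 = 40
  Event 6 (sale 9): sell min(9,40)=9. stock: 40 - 9 = 31. total_sold = 26
  Event 7 (sale 1): sell min(1,31)=1. stock: 31 - 1 = 30. total_sold = 27
  Event 8 (sale 5): sell min(5,30)=5. stock: 30 - 5 = 25. total_sold = 32
  Event 9 (restock 8): 25 + 8 = 33
  Event 10 (adjust +7): 33 + 7 = 40
  Event 11 (restock 33): 40 + 33 = 73
Final: stock = 73, total_sold = 32

Stock never reaches 0.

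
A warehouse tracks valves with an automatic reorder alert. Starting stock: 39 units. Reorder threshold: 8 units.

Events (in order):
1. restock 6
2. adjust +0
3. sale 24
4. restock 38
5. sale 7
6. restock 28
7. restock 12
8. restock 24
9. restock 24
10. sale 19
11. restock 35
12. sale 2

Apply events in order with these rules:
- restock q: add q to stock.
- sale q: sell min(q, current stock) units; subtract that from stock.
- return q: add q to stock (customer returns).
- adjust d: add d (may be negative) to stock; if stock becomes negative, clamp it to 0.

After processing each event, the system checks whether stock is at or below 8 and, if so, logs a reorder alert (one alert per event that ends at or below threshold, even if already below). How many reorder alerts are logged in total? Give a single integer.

Processing events:
Start: stock = 39
  Event 1 (restock 6): 39 + 6 = 45
  Event 2 (adjust +0): 45 + 0 = 45
  Event 3 (sale 24): sell min(24,45)=24. stock: 45 - 24 = 21. total_sold = 24
  Event 4 (restock 38): 21 + 38 = 59
  Event 5 (sale 7): sell min(7,59)=7. stock: 59 - 7 = 52. total_sold = 31
  Event 6 (restock 28): 52 + 28 = 80
  Event 7 (restock 12): 80 + 12 = 92
  Event 8 (restock 24): 92 + 24 = 116
  Event 9 (restock 24): 116 + 24 = 140
  Event 10 (sale 19): sell min(19,140)=19. stock: 140 - 19 = 121. total_sold = 50
  Event 11 (restock 35): 121 + 35 = 156
  Event 12 (sale 2): sell min(2,156)=2. stock: 156 - 2 = 154. total_sold = 52
Final: stock = 154, total_sold = 52

Checking against threshold 8:
  After event 1: stock=45 > 8
  After event 2: stock=45 > 8
  After event 3: stock=21 > 8
  After event 4: stock=59 > 8
  After event 5: stock=52 > 8
  After event 6: stock=80 > 8
  After event 7: stock=92 > 8
  After event 8: stock=116 > 8
  After event 9: stock=140 > 8
  After event 10: stock=121 > 8
  After event 11: stock=156 > 8
  After event 12: stock=154 > 8
Alert events: []. Count = 0

Answer: 0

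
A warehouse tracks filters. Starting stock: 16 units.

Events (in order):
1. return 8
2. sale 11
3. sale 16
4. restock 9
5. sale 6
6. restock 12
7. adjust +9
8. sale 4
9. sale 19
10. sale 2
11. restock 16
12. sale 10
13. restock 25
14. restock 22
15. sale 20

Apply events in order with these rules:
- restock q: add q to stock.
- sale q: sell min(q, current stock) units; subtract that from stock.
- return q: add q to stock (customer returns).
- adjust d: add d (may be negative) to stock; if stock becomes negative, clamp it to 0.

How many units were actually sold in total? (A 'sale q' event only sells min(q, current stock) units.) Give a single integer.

Processing events:
Start: stock = 16
  Event 1 (return 8): 16 + 8 = 24
  Event 2 (sale 11): sell min(11,24)=11. stock: 24 - 11 = 13. total_sold = 11
  Event 3 (sale 16): sell min(16,13)=13. stock: 13 - 13 = 0. total_sold = 24
  Event 4 (restock 9): 0 + 9 = 9
  Event 5 (sale 6): sell min(6,9)=6. stock: 9 - 6 = 3. total_sold = 30
  Event 6 (restock 12): 3 + 12 = 15
  Event 7 (adjust +9): 15 + 9 = 24
  Event 8 (sale 4): sell min(4,24)=4. stock: 24 - 4 = 20. total_sold = 34
  Event 9 (sale 19): sell min(19,20)=19. stock: 20 - 19 = 1. total_sold = 53
  Event 10 (sale 2): sell min(2,1)=1. stock: 1 - 1 = 0. total_sold = 54
  Event 11 (restock 16): 0 + 16 = 16
  Event 12 (sale 10): sell min(10,16)=10. stock: 16 - 10 = 6. total_sold = 64
  Event 13 (restock 25): 6 + 25 = 31
  Event 14 (restock 22): 31 + 22 = 53
  Event 15 (sale 20): sell min(20,53)=20. stock: 53 - 20 = 33. total_sold = 84
Final: stock = 33, total_sold = 84

Answer: 84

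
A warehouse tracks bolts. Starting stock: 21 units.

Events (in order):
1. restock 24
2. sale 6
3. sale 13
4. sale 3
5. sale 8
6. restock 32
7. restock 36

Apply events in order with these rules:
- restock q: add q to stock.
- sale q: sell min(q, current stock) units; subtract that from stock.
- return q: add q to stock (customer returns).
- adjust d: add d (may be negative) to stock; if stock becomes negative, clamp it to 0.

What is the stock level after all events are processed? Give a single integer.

Answer: 83

Derivation:
Processing events:
Start: stock = 21
  Event 1 (restock 24): 21 + 24 = 45
  Event 2 (sale 6): sell min(6,45)=6. stock: 45 - 6 = 39. total_sold = 6
  Event 3 (sale 13): sell min(13,39)=13. stock: 39 - 13 = 26. total_sold = 19
  Event 4 (sale 3): sell min(3,26)=3. stock: 26 - 3 = 23. total_sold = 22
  Event 5 (sale 8): sell min(8,23)=8. stock: 23 - 8 = 15. total_sold = 30
  Event 6 (restock 32): 15 + 32 = 47
  Event 7 (restock 36): 47 + 36 = 83
Final: stock = 83, total_sold = 30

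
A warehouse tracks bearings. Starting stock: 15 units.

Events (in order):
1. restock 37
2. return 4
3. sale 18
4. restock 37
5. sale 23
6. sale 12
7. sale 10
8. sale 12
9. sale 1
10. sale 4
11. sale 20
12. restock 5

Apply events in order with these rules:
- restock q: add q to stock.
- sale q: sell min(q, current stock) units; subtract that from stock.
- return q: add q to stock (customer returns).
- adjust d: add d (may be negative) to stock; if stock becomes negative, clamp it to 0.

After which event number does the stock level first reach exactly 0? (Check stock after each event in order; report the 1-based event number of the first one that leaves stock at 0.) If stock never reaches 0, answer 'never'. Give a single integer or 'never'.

Answer: 11

Derivation:
Processing events:
Start: stock = 15
  Event 1 (restock 37): 15 + 37 = 52
  Event 2 (return 4): 52 + 4 = 56
  Event 3 (sale 18): sell min(18,56)=18. stock: 56 - 18 = 38. total_sold = 18
  Event 4 (restock 37): 38 + 37 = 75
  Event 5 (sale 23): sell min(23,75)=23. stock: 75 - 23 = 52. total_sold = 41
  Event 6 (sale 12): sell min(12,52)=12. stock: 52 - 12 = 40. total_sold = 53
  Event 7 (sale 10): sell min(10,40)=10. stock: 40 - 10 = 30. total_sold = 63
  Event 8 (sale 12): sell min(12,30)=12. stock: 30 - 12 = 18. total_sold = 75
  Event 9 (sale 1): sell min(1,18)=1. stock: 18 - 1 = 17. total_sold = 76
  Event 10 (sale 4): sell min(4,17)=4. stock: 17 - 4 = 13. total_sold = 80
  Event 11 (sale 20): sell min(20,13)=13. stock: 13 - 13 = 0. total_sold = 93
  Event 12 (restock 5): 0 + 5 = 5
Final: stock = 5, total_sold = 93

First zero at event 11.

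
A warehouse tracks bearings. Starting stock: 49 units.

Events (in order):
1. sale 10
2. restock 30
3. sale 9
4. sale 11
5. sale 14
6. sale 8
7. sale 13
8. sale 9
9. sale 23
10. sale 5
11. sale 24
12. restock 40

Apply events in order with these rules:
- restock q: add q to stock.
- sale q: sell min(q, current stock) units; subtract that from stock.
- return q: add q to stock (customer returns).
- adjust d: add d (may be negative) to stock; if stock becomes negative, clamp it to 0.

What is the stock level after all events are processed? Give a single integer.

Answer: 40

Derivation:
Processing events:
Start: stock = 49
  Event 1 (sale 10): sell min(10,49)=10. stock: 49 - 10 = 39. total_sold = 10
  Event 2 (restock 30): 39 + 30 = 69
  Event 3 (sale 9): sell min(9,69)=9. stock: 69 - 9 = 60. total_sold = 19
  Event 4 (sale 11): sell min(11,60)=11. stock: 60 - 11 = 49. total_sold = 30
  Event 5 (sale 14): sell min(14,49)=14. stock: 49 - 14 = 35. total_sold = 44
  Event 6 (sale 8): sell min(8,35)=8. stock: 35 - 8 = 27. total_sold = 52
  Event 7 (sale 13): sell min(13,27)=13. stock: 27 - 13 = 14. total_sold = 65
  Event 8 (sale 9): sell min(9,14)=9. stock: 14 - 9 = 5. total_sold = 74
  Event 9 (sale 23): sell min(23,5)=5. stock: 5 - 5 = 0. total_sold = 79
  Event 10 (sale 5): sell min(5,0)=0. stock: 0 - 0 = 0. total_sold = 79
  Event 11 (sale 24): sell min(24,0)=0. stock: 0 - 0 = 0. total_sold = 79
  Event 12 (restock 40): 0 + 40 = 40
Final: stock = 40, total_sold = 79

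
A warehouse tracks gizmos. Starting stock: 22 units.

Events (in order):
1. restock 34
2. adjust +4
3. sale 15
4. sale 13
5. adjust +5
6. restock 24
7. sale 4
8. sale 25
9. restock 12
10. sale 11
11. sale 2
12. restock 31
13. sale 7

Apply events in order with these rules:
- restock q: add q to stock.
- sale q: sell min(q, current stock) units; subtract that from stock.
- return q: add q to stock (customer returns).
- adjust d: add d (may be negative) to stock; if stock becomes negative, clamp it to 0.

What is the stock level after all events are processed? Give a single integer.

Answer: 55

Derivation:
Processing events:
Start: stock = 22
  Event 1 (restock 34): 22 + 34 = 56
  Event 2 (adjust +4): 56 + 4 = 60
  Event 3 (sale 15): sell min(15,60)=15. stock: 60 - 15 = 45. total_sold = 15
  Event 4 (sale 13): sell min(13,45)=13. stock: 45 - 13 = 32. total_sold = 28
  Event 5 (adjust +5): 32 + 5 = 37
  Event 6 (restock 24): 37 + 24 = 61
  Event 7 (sale 4): sell min(4,61)=4. stock: 61 - 4 = 57. total_sold = 32
  Event 8 (sale 25): sell min(25,57)=25. stock: 57 - 25 = 32. total_sold = 57
  Event 9 (restock 12): 32 + 12 = 44
  Event 10 (sale 11): sell min(11,44)=11. stock: 44 - 11 = 33. total_sold = 68
  Event 11 (sale 2): sell min(2,33)=2. stock: 33 - 2 = 31. total_sold = 70
  Event 12 (restock 31): 31 + 31 = 62
  Event 13 (sale 7): sell min(7,62)=7. stock: 62 - 7 = 55. total_sold = 77
Final: stock = 55, total_sold = 77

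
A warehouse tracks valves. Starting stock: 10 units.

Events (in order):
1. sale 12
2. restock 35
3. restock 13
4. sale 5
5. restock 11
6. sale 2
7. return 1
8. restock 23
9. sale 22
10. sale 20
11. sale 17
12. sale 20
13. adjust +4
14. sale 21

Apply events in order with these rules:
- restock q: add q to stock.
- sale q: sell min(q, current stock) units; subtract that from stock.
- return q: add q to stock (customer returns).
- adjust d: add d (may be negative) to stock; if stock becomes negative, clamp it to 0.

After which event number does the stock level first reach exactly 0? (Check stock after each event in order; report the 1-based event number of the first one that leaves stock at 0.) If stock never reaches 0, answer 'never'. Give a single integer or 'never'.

Answer: 1

Derivation:
Processing events:
Start: stock = 10
  Event 1 (sale 12): sell min(12,10)=10. stock: 10 - 10 = 0. total_sold = 10
  Event 2 (restock 35): 0 + 35 = 35
  Event 3 (restock 13): 35 + 13 = 48
  Event 4 (sale 5): sell min(5,48)=5. stock: 48 - 5 = 43. total_sold = 15
  Event 5 (restock 11): 43 + 11 = 54
  Event 6 (sale 2): sell min(2,54)=2. stock: 54 - 2 = 52. total_sold = 17
  Event 7 (return 1): 52 + 1 = 53
  Event 8 (restock 23): 53 + 23 = 76
  Event 9 (sale 22): sell min(22,76)=22. stock: 76 - 22 = 54. total_sold = 39
  Event 10 (sale 20): sell min(20,54)=20. stock: 54 - 20 = 34. total_sold = 59
  Event 11 (sale 17): sell min(17,34)=17. stock: 34 - 17 = 17. total_sold = 76
  Event 12 (sale 20): sell min(20,17)=17. stock: 17 - 17 = 0. total_sold = 93
  Event 13 (adjust +4): 0 + 4 = 4
  Event 14 (sale 21): sell min(21,4)=4. stock: 4 - 4 = 0. total_sold = 97
Final: stock = 0, total_sold = 97

First zero at event 1.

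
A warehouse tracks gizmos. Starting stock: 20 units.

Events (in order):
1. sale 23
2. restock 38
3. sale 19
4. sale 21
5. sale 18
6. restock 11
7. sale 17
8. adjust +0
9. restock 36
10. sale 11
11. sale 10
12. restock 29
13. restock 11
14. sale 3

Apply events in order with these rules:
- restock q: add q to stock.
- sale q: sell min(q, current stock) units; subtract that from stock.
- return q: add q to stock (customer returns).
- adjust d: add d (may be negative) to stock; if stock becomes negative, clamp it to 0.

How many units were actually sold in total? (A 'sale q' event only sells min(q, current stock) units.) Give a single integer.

Answer: 93

Derivation:
Processing events:
Start: stock = 20
  Event 1 (sale 23): sell min(23,20)=20. stock: 20 - 20 = 0. total_sold = 20
  Event 2 (restock 38): 0 + 38 = 38
  Event 3 (sale 19): sell min(19,38)=19. stock: 38 - 19 = 19. total_sold = 39
  Event 4 (sale 21): sell min(21,19)=19. stock: 19 - 19 = 0. total_sold = 58
  Event 5 (sale 18): sell min(18,0)=0. stock: 0 - 0 = 0. total_sold = 58
  Event 6 (restock 11): 0 + 11 = 11
  Event 7 (sale 17): sell min(17,11)=11. stock: 11 - 11 = 0. total_sold = 69
  Event 8 (adjust +0): 0 + 0 = 0
  Event 9 (restock 36): 0 + 36 = 36
  Event 10 (sale 11): sell min(11,36)=11. stock: 36 - 11 = 25. total_sold = 80
  Event 11 (sale 10): sell min(10,25)=10. stock: 25 - 10 = 15. total_sold = 90
  Event 12 (restock 29): 15 + 29 = 44
  Event 13 (restock 11): 44 + 11 = 55
  Event 14 (sale 3): sell min(3,55)=3. stock: 55 - 3 = 52. total_sold = 93
Final: stock = 52, total_sold = 93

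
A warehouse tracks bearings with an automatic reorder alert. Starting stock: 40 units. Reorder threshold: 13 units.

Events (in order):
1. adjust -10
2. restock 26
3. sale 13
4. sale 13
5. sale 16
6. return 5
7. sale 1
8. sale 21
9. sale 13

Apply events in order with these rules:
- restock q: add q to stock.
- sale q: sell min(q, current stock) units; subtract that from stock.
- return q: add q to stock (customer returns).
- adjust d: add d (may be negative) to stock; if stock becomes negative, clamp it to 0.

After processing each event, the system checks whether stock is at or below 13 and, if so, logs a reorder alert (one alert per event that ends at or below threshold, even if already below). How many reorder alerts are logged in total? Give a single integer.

Processing events:
Start: stock = 40
  Event 1 (adjust -10): 40 + -10 = 30
  Event 2 (restock 26): 30 + 26 = 56
  Event 3 (sale 13): sell min(13,56)=13. stock: 56 - 13 = 43. total_sold = 13
  Event 4 (sale 13): sell min(13,43)=13. stock: 43 - 13 = 30. total_sold = 26
  Event 5 (sale 16): sell min(16,30)=16. stock: 30 - 16 = 14. total_sold = 42
  Event 6 (return 5): 14 + 5 = 19
  Event 7 (sale 1): sell min(1,19)=1. stock: 19 - 1 = 18. total_sold = 43
  Event 8 (sale 21): sell min(21,18)=18. stock: 18 - 18 = 0. total_sold = 61
  Event 9 (sale 13): sell min(13,0)=0. stock: 0 - 0 = 0. total_sold = 61
Final: stock = 0, total_sold = 61

Checking against threshold 13:
  After event 1: stock=30 > 13
  After event 2: stock=56 > 13
  After event 3: stock=43 > 13
  After event 4: stock=30 > 13
  After event 5: stock=14 > 13
  After event 6: stock=19 > 13
  After event 7: stock=18 > 13
  After event 8: stock=0 <= 13 -> ALERT
  After event 9: stock=0 <= 13 -> ALERT
Alert events: [8, 9]. Count = 2

Answer: 2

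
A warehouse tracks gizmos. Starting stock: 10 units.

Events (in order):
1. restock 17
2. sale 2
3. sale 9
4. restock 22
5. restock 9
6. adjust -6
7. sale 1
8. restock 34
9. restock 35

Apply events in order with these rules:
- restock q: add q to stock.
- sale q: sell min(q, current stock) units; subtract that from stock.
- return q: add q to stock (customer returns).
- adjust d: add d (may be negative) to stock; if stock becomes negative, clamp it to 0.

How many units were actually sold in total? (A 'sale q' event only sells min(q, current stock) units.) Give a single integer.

Processing events:
Start: stock = 10
  Event 1 (restock 17): 10 + 17 = 27
  Event 2 (sale 2): sell min(2,27)=2. stock: 27 - 2 = 25. total_sold = 2
  Event 3 (sale 9): sell min(9,25)=9. stock: 25 - 9 = 16. total_sold = 11
  Event 4 (restock 22): 16 + 22 = 38
  Event 5 (restock 9): 38 + 9 = 47
  Event 6 (adjust -6): 47 + -6 = 41
  Event 7 (sale 1): sell min(1,41)=1. stock: 41 - 1 = 40. total_sold = 12
  Event 8 (restock 34): 40 + 34 = 74
  Event 9 (restock 35): 74 + 35 = 109
Final: stock = 109, total_sold = 12

Answer: 12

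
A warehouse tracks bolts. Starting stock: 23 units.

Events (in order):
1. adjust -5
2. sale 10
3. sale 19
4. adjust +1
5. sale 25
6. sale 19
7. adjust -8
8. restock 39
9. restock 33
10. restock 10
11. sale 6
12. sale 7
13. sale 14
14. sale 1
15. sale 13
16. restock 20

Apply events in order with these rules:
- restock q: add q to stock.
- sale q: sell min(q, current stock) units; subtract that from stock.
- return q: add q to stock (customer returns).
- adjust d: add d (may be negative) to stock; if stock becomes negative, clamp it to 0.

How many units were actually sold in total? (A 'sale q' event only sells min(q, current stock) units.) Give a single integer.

Answer: 60

Derivation:
Processing events:
Start: stock = 23
  Event 1 (adjust -5): 23 + -5 = 18
  Event 2 (sale 10): sell min(10,18)=10. stock: 18 - 10 = 8. total_sold = 10
  Event 3 (sale 19): sell min(19,8)=8. stock: 8 - 8 = 0. total_sold = 18
  Event 4 (adjust +1): 0 + 1 = 1
  Event 5 (sale 25): sell min(25,1)=1. stock: 1 - 1 = 0. total_sold = 19
  Event 6 (sale 19): sell min(19,0)=0. stock: 0 - 0 = 0. total_sold = 19
  Event 7 (adjust -8): 0 + -8 = 0 (clamped to 0)
  Event 8 (restock 39): 0 + 39 = 39
  Event 9 (restock 33): 39 + 33 = 72
  Event 10 (restock 10): 72 + 10 = 82
  Event 11 (sale 6): sell min(6,82)=6. stock: 82 - 6 = 76. total_sold = 25
  Event 12 (sale 7): sell min(7,76)=7. stock: 76 - 7 = 69. total_sold = 32
  Event 13 (sale 14): sell min(14,69)=14. stock: 69 - 14 = 55. total_sold = 46
  Event 14 (sale 1): sell min(1,55)=1. stock: 55 - 1 = 54. total_sold = 47
  Event 15 (sale 13): sell min(13,54)=13. stock: 54 - 13 = 41. total_sold = 60
  Event 16 (restock 20): 41 + 20 = 61
Final: stock = 61, total_sold = 60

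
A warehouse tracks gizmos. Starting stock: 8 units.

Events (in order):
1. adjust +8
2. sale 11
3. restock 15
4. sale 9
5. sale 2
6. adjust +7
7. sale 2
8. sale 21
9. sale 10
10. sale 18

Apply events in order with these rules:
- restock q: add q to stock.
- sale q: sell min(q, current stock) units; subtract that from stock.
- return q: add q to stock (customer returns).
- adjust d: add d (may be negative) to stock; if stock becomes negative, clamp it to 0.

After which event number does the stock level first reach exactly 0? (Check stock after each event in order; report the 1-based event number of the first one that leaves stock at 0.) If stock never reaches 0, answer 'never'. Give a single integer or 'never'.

Answer: 8

Derivation:
Processing events:
Start: stock = 8
  Event 1 (adjust +8): 8 + 8 = 16
  Event 2 (sale 11): sell min(11,16)=11. stock: 16 - 11 = 5. total_sold = 11
  Event 3 (restock 15): 5 + 15 = 20
  Event 4 (sale 9): sell min(9,20)=9. stock: 20 - 9 = 11. total_sold = 20
  Event 5 (sale 2): sell min(2,11)=2. stock: 11 - 2 = 9. total_sold = 22
  Event 6 (adjust +7): 9 + 7 = 16
  Event 7 (sale 2): sell min(2,16)=2. stock: 16 - 2 = 14. total_sold = 24
  Event 8 (sale 21): sell min(21,14)=14. stock: 14 - 14 = 0. total_sold = 38
  Event 9 (sale 10): sell min(10,0)=0. stock: 0 - 0 = 0. total_sold = 38
  Event 10 (sale 18): sell min(18,0)=0. stock: 0 - 0 = 0. total_sold = 38
Final: stock = 0, total_sold = 38

First zero at event 8.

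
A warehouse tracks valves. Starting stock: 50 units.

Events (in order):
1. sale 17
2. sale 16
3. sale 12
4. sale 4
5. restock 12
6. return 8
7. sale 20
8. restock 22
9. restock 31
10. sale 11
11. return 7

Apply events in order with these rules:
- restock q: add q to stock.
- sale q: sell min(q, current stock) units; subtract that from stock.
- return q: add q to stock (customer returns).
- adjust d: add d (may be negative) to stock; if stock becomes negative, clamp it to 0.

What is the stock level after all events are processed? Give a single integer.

Processing events:
Start: stock = 50
  Event 1 (sale 17): sell min(17,50)=17. stock: 50 - 17 = 33. total_sold = 17
  Event 2 (sale 16): sell min(16,33)=16. stock: 33 - 16 = 17. total_sold = 33
  Event 3 (sale 12): sell min(12,17)=12. stock: 17 - 12 = 5. total_sold = 45
  Event 4 (sale 4): sell min(4,5)=4. stock: 5 - 4 = 1. total_sold = 49
  Event 5 (restock 12): 1 + 12 = 13
  Event 6 (return 8): 13 + 8 = 21
  Event 7 (sale 20): sell min(20,21)=20. stock: 21 - 20 = 1. total_sold = 69
  Event 8 (restock 22): 1 + 22 = 23
  Event 9 (restock 31): 23 + 31 = 54
  Event 10 (sale 11): sell min(11,54)=11. stock: 54 - 11 = 43. total_sold = 80
  Event 11 (return 7): 43 + 7 = 50
Final: stock = 50, total_sold = 80

Answer: 50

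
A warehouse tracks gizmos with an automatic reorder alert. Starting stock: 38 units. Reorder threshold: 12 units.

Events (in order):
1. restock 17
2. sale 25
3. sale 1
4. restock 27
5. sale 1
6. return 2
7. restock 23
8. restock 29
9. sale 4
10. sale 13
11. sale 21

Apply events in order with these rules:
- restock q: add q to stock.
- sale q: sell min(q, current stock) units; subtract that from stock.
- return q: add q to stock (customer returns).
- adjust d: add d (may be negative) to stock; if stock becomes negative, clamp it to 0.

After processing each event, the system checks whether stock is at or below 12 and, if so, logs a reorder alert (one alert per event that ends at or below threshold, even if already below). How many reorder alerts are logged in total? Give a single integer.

Answer: 0

Derivation:
Processing events:
Start: stock = 38
  Event 1 (restock 17): 38 + 17 = 55
  Event 2 (sale 25): sell min(25,55)=25. stock: 55 - 25 = 30. total_sold = 25
  Event 3 (sale 1): sell min(1,30)=1. stock: 30 - 1 = 29. total_sold = 26
  Event 4 (restock 27): 29 + 27 = 56
  Event 5 (sale 1): sell min(1,56)=1. stock: 56 - 1 = 55. total_sold = 27
  Event 6 (return 2): 55 + 2 = 57
  Event 7 (restock 23): 57 + 23 = 80
  Event 8 (restock 29): 80 + 29 = 109
  Event 9 (sale 4): sell min(4,109)=4. stock: 109 - 4 = 105. total_sold = 31
  Event 10 (sale 13): sell min(13,105)=13. stock: 105 - 13 = 92. total_sold = 44
  Event 11 (sale 21): sell min(21,92)=21. stock: 92 - 21 = 71. total_sold = 65
Final: stock = 71, total_sold = 65

Checking against threshold 12:
  After event 1: stock=55 > 12
  After event 2: stock=30 > 12
  After event 3: stock=29 > 12
  After event 4: stock=56 > 12
  After event 5: stock=55 > 12
  After event 6: stock=57 > 12
  After event 7: stock=80 > 12
  After event 8: stock=109 > 12
  After event 9: stock=105 > 12
  After event 10: stock=92 > 12
  After event 11: stock=71 > 12
Alert events: []. Count = 0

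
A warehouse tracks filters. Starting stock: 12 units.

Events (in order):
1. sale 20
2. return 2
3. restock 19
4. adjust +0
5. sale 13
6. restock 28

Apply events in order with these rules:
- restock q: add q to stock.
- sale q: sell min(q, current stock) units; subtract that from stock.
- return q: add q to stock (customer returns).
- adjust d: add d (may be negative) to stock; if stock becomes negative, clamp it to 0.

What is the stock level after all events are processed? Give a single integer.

Answer: 36

Derivation:
Processing events:
Start: stock = 12
  Event 1 (sale 20): sell min(20,12)=12. stock: 12 - 12 = 0. total_sold = 12
  Event 2 (return 2): 0 + 2 = 2
  Event 3 (restock 19): 2 + 19 = 21
  Event 4 (adjust +0): 21 + 0 = 21
  Event 5 (sale 13): sell min(13,21)=13. stock: 21 - 13 = 8. total_sold = 25
  Event 6 (restock 28): 8 + 28 = 36
Final: stock = 36, total_sold = 25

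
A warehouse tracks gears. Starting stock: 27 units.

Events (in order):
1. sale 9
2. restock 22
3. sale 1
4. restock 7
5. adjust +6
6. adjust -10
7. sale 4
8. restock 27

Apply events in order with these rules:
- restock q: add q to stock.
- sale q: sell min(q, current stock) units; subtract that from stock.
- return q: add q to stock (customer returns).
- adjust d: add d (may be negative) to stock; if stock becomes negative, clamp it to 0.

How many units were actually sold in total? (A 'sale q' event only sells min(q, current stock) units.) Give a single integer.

Answer: 14

Derivation:
Processing events:
Start: stock = 27
  Event 1 (sale 9): sell min(9,27)=9. stock: 27 - 9 = 18. total_sold = 9
  Event 2 (restock 22): 18 + 22 = 40
  Event 3 (sale 1): sell min(1,40)=1. stock: 40 - 1 = 39. total_sold = 10
  Event 4 (restock 7): 39 + 7 = 46
  Event 5 (adjust +6): 46 + 6 = 52
  Event 6 (adjust -10): 52 + -10 = 42
  Event 7 (sale 4): sell min(4,42)=4. stock: 42 - 4 = 38. total_sold = 14
  Event 8 (restock 27): 38 + 27 = 65
Final: stock = 65, total_sold = 14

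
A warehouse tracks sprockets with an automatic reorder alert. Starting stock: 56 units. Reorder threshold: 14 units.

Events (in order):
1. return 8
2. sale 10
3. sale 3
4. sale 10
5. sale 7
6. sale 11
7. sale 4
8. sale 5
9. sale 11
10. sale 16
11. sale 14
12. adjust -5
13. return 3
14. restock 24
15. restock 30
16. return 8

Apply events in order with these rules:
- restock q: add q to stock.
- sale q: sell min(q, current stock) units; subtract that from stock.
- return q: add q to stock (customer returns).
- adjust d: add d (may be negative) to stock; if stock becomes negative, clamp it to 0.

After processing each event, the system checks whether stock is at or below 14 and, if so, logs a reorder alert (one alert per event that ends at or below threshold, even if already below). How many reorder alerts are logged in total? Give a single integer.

Answer: 6

Derivation:
Processing events:
Start: stock = 56
  Event 1 (return 8): 56 + 8 = 64
  Event 2 (sale 10): sell min(10,64)=10. stock: 64 - 10 = 54. total_sold = 10
  Event 3 (sale 3): sell min(3,54)=3. stock: 54 - 3 = 51. total_sold = 13
  Event 4 (sale 10): sell min(10,51)=10. stock: 51 - 10 = 41. total_sold = 23
  Event 5 (sale 7): sell min(7,41)=7. stock: 41 - 7 = 34. total_sold = 30
  Event 6 (sale 11): sell min(11,34)=11. stock: 34 - 11 = 23. total_sold = 41
  Event 7 (sale 4): sell min(4,23)=4. stock: 23 - 4 = 19. total_sold = 45
  Event 8 (sale 5): sell min(5,19)=5. stock: 19 - 5 = 14. total_sold = 50
  Event 9 (sale 11): sell min(11,14)=11. stock: 14 - 11 = 3. total_sold = 61
  Event 10 (sale 16): sell min(16,3)=3. stock: 3 - 3 = 0. total_sold = 64
  Event 11 (sale 14): sell min(14,0)=0. stock: 0 - 0 = 0. total_sold = 64
  Event 12 (adjust -5): 0 + -5 = 0 (clamped to 0)
  Event 13 (return 3): 0 + 3 = 3
  Event 14 (restock 24): 3 + 24 = 27
  Event 15 (restock 30): 27 + 30 = 57
  Event 16 (return 8): 57 + 8 = 65
Final: stock = 65, total_sold = 64

Checking against threshold 14:
  After event 1: stock=64 > 14
  After event 2: stock=54 > 14
  After event 3: stock=51 > 14
  After event 4: stock=41 > 14
  After event 5: stock=34 > 14
  After event 6: stock=23 > 14
  After event 7: stock=19 > 14
  After event 8: stock=14 <= 14 -> ALERT
  After event 9: stock=3 <= 14 -> ALERT
  After event 10: stock=0 <= 14 -> ALERT
  After event 11: stock=0 <= 14 -> ALERT
  After event 12: stock=0 <= 14 -> ALERT
  After event 13: stock=3 <= 14 -> ALERT
  After event 14: stock=27 > 14
  After event 15: stock=57 > 14
  After event 16: stock=65 > 14
Alert events: [8, 9, 10, 11, 12, 13]. Count = 6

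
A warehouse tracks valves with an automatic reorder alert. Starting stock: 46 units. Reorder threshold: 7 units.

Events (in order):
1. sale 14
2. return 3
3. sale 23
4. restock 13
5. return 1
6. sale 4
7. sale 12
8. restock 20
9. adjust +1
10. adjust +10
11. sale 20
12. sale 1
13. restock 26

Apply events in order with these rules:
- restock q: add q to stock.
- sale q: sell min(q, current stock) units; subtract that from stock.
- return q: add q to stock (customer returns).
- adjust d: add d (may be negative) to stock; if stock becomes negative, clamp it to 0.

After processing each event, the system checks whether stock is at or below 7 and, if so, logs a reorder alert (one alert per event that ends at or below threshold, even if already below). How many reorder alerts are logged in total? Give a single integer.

Answer: 0

Derivation:
Processing events:
Start: stock = 46
  Event 1 (sale 14): sell min(14,46)=14. stock: 46 - 14 = 32. total_sold = 14
  Event 2 (return 3): 32 + 3 = 35
  Event 3 (sale 23): sell min(23,35)=23. stock: 35 - 23 = 12. total_sold = 37
  Event 4 (restock 13): 12 + 13 = 25
  Event 5 (return 1): 25 + 1 = 26
  Event 6 (sale 4): sell min(4,26)=4. stock: 26 - 4 = 22. total_sold = 41
  Event 7 (sale 12): sell min(12,22)=12. stock: 22 - 12 = 10. total_sold = 53
  Event 8 (restock 20): 10 + 20 = 30
  Event 9 (adjust +1): 30 + 1 = 31
  Event 10 (adjust +10): 31 + 10 = 41
  Event 11 (sale 20): sell min(20,41)=20. stock: 41 - 20 = 21. total_sold = 73
  Event 12 (sale 1): sell min(1,21)=1. stock: 21 - 1 = 20. total_sold = 74
  Event 13 (restock 26): 20 + 26 = 46
Final: stock = 46, total_sold = 74

Checking against threshold 7:
  After event 1: stock=32 > 7
  After event 2: stock=35 > 7
  After event 3: stock=12 > 7
  After event 4: stock=25 > 7
  After event 5: stock=26 > 7
  After event 6: stock=22 > 7
  After event 7: stock=10 > 7
  After event 8: stock=30 > 7
  After event 9: stock=31 > 7
  After event 10: stock=41 > 7
  After event 11: stock=21 > 7
  After event 12: stock=20 > 7
  After event 13: stock=46 > 7
Alert events: []. Count = 0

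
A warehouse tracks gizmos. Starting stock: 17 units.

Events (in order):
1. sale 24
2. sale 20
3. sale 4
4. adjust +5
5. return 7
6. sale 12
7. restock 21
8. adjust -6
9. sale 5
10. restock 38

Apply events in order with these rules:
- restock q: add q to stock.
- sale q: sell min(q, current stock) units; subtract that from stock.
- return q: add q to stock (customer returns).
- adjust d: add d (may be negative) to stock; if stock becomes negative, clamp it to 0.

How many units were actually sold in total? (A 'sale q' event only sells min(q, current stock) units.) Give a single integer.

Processing events:
Start: stock = 17
  Event 1 (sale 24): sell min(24,17)=17. stock: 17 - 17 = 0. total_sold = 17
  Event 2 (sale 20): sell min(20,0)=0. stock: 0 - 0 = 0. total_sold = 17
  Event 3 (sale 4): sell min(4,0)=0. stock: 0 - 0 = 0. total_sold = 17
  Event 4 (adjust +5): 0 + 5 = 5
  Event 5 (return 7): 5 + 7 = 12
  Event 6 (sale 12): sell min(12,12)=12. stock: 12 - 12 = 0. total_sold = 29
  Event 7 (restock 21): 0 + 21 = 21
  Event 8 (adjust -6): 21 + -6 = 15
  Event 9 (sale 5): sell min(5,15)=5. stock: 15 - 5 = 10. total_sold = 34
  Event 10 (restock 38): 10 + 38 = 48
Final: stock = 48, total_sold = 34

Answer: 34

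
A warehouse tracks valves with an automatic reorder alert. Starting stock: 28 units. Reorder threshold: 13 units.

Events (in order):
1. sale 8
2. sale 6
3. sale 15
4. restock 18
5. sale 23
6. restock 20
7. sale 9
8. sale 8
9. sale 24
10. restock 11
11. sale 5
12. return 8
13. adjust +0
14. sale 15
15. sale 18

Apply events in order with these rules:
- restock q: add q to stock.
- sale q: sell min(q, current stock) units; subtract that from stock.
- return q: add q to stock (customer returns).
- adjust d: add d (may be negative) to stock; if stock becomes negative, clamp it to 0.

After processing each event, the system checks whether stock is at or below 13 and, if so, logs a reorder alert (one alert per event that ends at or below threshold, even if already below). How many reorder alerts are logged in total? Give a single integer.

Answer: 9

Derivation:
Processing events:
Start: stock = 28
  Event 1 (sale 8): sell min(8,28)=8. stock: 28 - 8 = 20. total_sold = 8
  Event 2 (sale 6): sell min(6,20)=6. stock: 20 - 6 = 14. total_sold = 14
  Event 3 (sale 15): sell min(15,14)=14. stock: 14 - 14 = 0. total_sold = 28
  Event 4 (restock 18): 0 + 18 = 18
  Event 5 (sale 23): sell min(23,18)=18. stock: 18 - 18 = 0. total_sold = 46
  Event 6 (restock 20): 0 + 20 = 20
  Event 7 (sale 9): sell min(9,20)=9. stock: 20 - 9 = 11. total_sold = 55
  Event 8 (sale 8): sell min(8,11)=8. stock: 11 - 8 = 3. total_sold = 63
  Event 9 (sale 24): sell min(24,3)=3. stock: 3 - 3 = 0. total_sold = 66
  Event 10 (restock 11): 0 + 11 = 11
  Event 11 (sale 5): sell min(5,11)=5. stock: 11 - 5 = 6. total_sold = 71
  Event 12 (return 8): 6 + 8 = 14
  Event 13 (adjust +0): 14 + 0 = 14
  Event 14 (sale 15): sell min(15,14)=14. stock: 14 - 14 = 0. total_sold = 85
  Event 15 (sale 18): sell min(18,0)=0. stock: 0 - 0 = 0. total_sold = 85
Final: stock = 0, total_sold = 85

Checking against threshold 13:
  After event 1: stock=20 > 13
  After event 2: stock=14 > 13
  After event 3: stock=0 <= 13 -> ALERT
  After event 4: stock=18 > 13
  After event 5: stock=0 <= 13 -> ALERT
  After event 6: stock=20 > 13
  After event 7: stock=11 <= 13 -> ALERT
  After event 8: stock=3 <= 13 -> ALERT
  After event 9: stock=0 <= 13 -> ALERT
  After event 10: stock=11 <= 13 -> ALERT
  After event 11: stock=6 <= 13 -> ALERT
  After event 12: stock=14 > 13
  After event 13: stock=14 > 13
  After event 14: stock=0 <= 13 -> ALERT
  After event 15: stock=0 <= 13 -> ALERT
Alert events: [3, 5, 7, 8, 9, 10, 11, 14, 15]. Count = 9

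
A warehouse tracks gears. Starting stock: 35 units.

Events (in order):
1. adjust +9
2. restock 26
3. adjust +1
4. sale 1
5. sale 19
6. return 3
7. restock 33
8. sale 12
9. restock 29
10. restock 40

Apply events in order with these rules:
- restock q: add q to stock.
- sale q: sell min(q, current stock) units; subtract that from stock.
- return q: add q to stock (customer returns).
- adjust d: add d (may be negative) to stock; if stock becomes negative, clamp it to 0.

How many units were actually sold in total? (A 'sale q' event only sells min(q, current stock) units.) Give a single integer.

Processing events:
Start: stock = 35
  Event 1 (adjust +9): 35 + 9 = 44
  Event 2 (restock 26): 44 + 26 = 70
  Event 3 (adjust +1): 70 + 1 = 71
  Event 4 (sale 1): sell min(1,71)=1. stock: 71 - 1 = 70. total_sold = 1
  Event 5 (sale 19): sell min(19,70)=19. stock: 70 - 19 = 51. total_sold = 20
  Event 6 (return 3): 51 + 3 = 54
  Event 7 (restock 33): 54 + 33 = 87
  Event 8 (sale 12): sell min(12,87)=12. stock: 87 - 12 = 75. total_sold = 32
  Event 9 (restock 29): 75 + 29 = 104
  Event 10 (restock 40): 104 + 40 = 144
Final: stock = 144, total_sold = 32

Answer: 32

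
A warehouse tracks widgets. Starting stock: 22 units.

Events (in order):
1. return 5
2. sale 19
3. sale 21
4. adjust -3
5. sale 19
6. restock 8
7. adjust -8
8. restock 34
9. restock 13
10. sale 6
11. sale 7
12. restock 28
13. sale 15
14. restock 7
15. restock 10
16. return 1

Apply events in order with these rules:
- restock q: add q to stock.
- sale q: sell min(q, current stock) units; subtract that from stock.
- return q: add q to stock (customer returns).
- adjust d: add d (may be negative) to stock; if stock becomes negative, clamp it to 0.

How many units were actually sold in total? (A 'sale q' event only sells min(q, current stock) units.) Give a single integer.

Answer: 55

Derivation:
Processing events:
Start: stock = 22
  Event 1 (return 5): 22 + 5 = 27
  Event 2 (sale 19): sell min(19,27)=19. stock: 27 - 19 = 8. total_sold = 19
  Event 3 (sale 21): sell min(21,8)=8. stock: 8 - 8 = 0. total_sold = 27
  Event 4 (adjust -3): 0 + -3 = 0 (clamped to 0)
  Event 5 (sale 19): sell min(19,0)=0. stock: 0 - 0 = 0. total_sold = 27
  Event 6 (restock 8): 0 + 8 = 8
  Event 7 (adjust -8): 8 + -8 = 0
  Event 8 (restock 34): 0 + 34 = 34
  Event 9 (restock 13): 34 + 13 = 47
  Event 10 (sale 6): sell min(6,47)=6. stock: 47 - 6 = 41. total_sold = 33
  Event 11 (sale 7): sell min(7,41)=7. stock: 41 - 7 = 34. total_sold = 40
  Event 12 (restock 28): 34 + 28 = 62
  Event 13 (sale 15): sell min(15,62)=15. stock: 62 - 15 = 47. total_sold = 55
  Event 14 (restock 7): 47 + 7 = 54
  Event 15 (restock 10): 54 + 10 = 64
  Event 16 (return 1): 64 + 1 = 65
Final: stock = 65, total_sold = 55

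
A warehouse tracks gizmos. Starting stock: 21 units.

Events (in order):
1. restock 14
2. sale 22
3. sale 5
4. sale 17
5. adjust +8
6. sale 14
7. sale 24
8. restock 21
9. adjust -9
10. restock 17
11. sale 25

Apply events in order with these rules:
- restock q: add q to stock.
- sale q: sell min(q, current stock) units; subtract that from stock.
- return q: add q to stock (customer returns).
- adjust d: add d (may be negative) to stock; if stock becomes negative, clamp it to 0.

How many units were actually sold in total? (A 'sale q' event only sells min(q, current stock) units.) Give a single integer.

Processing events:
Start: stock = 21
  Event 1 (restock 14): 21 + 14 = 35
  Event 2 (sale 22): sell min(22,35)=22. stock: 35 - 22 = 13. total_sold = 22
  Event 3 (sale 5): sell min(5,13)=5. stock: 13 - 5 = 8. total_sold = 27
  Event 4 (sale 17): sell min(17,8)=8. stock: 8 - 8 = 0. total_sold = 35
  Event 5 (adjust +8): 0 + 8 = 8
  Event 6 (sale 14): sell min(14,8)=8. stock: 8 - 8 = 0. total_sold = 43
  Event 7 (sale 24): sell min(24,0)=0. stock: 0 - 0 = 0. total_sold = 43
  Event 8 (restock 21): 0 + 21 = 21
  Event 9 (adjust -9): 21 + -9 = 12
  Event 10 (restock 17): 12 + 17 = 29
  Event 11 (sale 25): sell min(25,29)=25. stock: 29 - 25 = 4. total_sold = 68
Final: stock = 4, total_sold = 68

Answer: 68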